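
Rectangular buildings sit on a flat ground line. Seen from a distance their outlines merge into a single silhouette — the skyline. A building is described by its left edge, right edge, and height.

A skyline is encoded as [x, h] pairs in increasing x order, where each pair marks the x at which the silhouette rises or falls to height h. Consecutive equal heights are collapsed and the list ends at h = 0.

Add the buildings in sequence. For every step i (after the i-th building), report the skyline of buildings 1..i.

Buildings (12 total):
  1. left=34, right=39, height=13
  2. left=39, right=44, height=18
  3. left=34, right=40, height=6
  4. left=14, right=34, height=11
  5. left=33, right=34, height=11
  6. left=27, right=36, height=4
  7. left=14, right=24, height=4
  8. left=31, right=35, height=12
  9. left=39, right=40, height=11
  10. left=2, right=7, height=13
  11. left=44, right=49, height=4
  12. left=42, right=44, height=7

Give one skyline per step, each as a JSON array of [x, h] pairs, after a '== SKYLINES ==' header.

== SKYLINES ==
[[34,13],[39,0]]
[[34,13],[39,18],[44,0]]
[[34,13],[39,18],[44,0]]
[[14,11],[34,13],[39,18],[44,0]]
[[14,11],[34,13],[39,18],[44,0]]
[[14,11],[34,13],[39,18],[44,0]]
[[14,11],[34,13],[39,18],[44,0]]
[[14,11],[31,12],[34,13],[39,18],[44,0]]
[[14,11],[31,12],[34,13],[39,18],[44,0]]
[[2,13],[7,0],[14,11],[31,12],[34,13],[39,18],[44,0]]
[[2,13],[7,0],[14,11],[31,12],[34,13],[39,18],[44,4],[49,0]]
[[2,13],[7,0],[14,11],[31,12],[34,13],[39,18],[44,4],[49,0]]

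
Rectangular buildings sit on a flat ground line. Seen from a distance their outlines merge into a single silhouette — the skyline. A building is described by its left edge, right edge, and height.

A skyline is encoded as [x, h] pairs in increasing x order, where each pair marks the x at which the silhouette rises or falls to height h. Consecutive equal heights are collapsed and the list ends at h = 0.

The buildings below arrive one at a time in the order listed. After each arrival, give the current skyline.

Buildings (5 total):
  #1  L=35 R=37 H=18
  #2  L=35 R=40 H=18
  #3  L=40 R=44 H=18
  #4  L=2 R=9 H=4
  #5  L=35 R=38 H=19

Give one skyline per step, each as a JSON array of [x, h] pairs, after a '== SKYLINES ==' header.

== SKYLINES ==
[[35,18],[37,0]]
[[35,18],[40,0]]
[[35,18],[44,0]]
[[2,4],[9,0],[35,18],[44,0]]
[[2,4],[9,0],[35,19],[38,18],[44,0]]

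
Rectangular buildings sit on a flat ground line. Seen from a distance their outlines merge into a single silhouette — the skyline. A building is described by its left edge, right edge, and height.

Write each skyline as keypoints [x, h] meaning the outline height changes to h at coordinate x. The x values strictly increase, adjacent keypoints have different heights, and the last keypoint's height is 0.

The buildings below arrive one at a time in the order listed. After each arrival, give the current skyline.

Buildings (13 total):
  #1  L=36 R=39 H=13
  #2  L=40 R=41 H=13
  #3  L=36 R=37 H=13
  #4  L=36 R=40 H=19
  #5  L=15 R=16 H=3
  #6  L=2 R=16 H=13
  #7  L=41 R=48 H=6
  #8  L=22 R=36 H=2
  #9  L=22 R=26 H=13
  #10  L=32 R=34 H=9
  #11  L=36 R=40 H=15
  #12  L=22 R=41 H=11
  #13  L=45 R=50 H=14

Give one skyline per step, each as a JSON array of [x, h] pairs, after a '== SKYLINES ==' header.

== SKYLINES ==
[[36,13],[39,0]]
[[36,13],[39,0],[40,13],[41,0]]
[[36,13],[39,0],[40,13],[41,0]]
[[36,19],[40,13],[41,0]]
[[15,3],[16,0],[36,19],[40,13],[41,0]]
[[2,13],[16,0],[36,19],[40,13],[41,0]]
[[2,13],[16,0],[36,19],[40,13],[41,6],[48,0]]
[[2,13],[16,0],[22,2],[36,19],[40,13],[41,6],[48,0]]
[[2,13],[16,0],[22,13],[26,2],[36,19],[40,13],[41,6],[48,0]]
[[2,13],[16,0],[22,13],[26,2],[32,9],[34,2],[36,19],[40,13],[41,6],[48,0]]
[[2,13],[16,0],[22,13],[26,2],[32,9],[34,2],[36,19],[40,13],[41,6],[48,0]]
[[2,13],[16,0],[22,13],[26,11],[36,19],[40,13],[41,6],[48,0]]
[[2,13],[16,0],[22,13],[26,11],[36,19],[40,13],[41,6],[45,14],[50,0]]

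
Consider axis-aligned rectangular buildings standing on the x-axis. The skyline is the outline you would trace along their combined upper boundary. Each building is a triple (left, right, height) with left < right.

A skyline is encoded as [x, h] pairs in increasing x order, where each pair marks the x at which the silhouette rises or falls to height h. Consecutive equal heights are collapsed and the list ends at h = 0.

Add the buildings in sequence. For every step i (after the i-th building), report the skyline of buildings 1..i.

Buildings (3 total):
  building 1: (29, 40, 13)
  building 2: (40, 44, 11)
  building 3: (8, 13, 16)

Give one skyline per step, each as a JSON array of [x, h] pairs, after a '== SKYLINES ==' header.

== SKYLINES ==
[[29,13],[40,0]]
[[29,13],[40,11],[44,0]]
[[8,16],[13,0],[29,13],[40,11],[44,0]]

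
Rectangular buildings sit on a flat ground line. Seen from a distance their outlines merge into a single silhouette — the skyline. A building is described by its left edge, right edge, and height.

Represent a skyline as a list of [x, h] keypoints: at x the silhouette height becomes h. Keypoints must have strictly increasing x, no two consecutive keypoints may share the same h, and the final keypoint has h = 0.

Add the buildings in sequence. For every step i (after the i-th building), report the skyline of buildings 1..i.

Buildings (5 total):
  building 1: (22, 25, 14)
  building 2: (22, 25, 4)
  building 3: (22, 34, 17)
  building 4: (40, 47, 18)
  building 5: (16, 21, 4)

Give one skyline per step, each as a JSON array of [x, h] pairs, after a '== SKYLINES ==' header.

== SKYLINES ==
[[22,14],[25,0]]
[[22,14],[25,0]]
[[22,17],[34,0]]
[[22,17],[34,0],[40,18],[47,0]]
[[16,4],[21,0],[22,17],[34,0],[40,18],[47,0]]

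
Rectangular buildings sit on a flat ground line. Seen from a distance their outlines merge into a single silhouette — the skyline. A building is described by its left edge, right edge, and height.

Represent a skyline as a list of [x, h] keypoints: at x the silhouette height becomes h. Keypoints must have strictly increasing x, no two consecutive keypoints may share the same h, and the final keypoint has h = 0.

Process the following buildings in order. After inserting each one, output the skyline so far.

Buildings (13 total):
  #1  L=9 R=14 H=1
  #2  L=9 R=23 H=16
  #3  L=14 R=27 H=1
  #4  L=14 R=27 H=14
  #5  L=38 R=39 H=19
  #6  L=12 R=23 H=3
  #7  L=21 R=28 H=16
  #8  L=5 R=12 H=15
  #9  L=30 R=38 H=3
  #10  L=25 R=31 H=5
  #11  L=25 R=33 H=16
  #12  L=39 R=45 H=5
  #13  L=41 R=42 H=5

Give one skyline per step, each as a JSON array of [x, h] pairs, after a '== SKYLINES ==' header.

== SKYLINES ==
[[9,1],[14,0]]
[[9,16],[23,0]]
[[9,16],[23,1],[27,0]]
[[9,16],[23,14],[27,0]]
[[9,16],[23,14],[27,0],[38,19],[39,0]]
[[9,16],[23,14],[27,0],[38,19],[39,0]]
[[9,16],[28,0],[38,19],[39,0]]
[[5,15],[9,16],[28,0],[38,19],[39,0]]
[[5,15],[9,16],[28,0],[30,3],[38,19],[39,0]]
[[5,15],[9,16],[28,5],[31,3],[38,19],[39,0]]
[[5,15],[9,16],[33,3],[38,19],[39,0]]
[[5,15],[9,16],[33,3],[38,19],[39,5],[45,0]]
[[5,15],[9,16],[33,3],[38,19],[39,5],[45,0]]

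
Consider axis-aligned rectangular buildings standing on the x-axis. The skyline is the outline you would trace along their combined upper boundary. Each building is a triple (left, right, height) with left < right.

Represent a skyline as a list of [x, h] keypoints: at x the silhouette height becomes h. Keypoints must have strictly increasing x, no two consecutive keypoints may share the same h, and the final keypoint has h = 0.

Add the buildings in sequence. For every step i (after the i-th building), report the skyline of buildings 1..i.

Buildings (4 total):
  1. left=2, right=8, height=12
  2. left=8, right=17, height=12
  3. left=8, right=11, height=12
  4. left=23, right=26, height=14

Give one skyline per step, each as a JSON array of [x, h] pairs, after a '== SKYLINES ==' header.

== SKYLINES ==
[[2,12],[8,0]]
[[2,12],[17,0]]
[[2,12],[17,0]]
[[2,12],[17,0],[23,14],[26,0]]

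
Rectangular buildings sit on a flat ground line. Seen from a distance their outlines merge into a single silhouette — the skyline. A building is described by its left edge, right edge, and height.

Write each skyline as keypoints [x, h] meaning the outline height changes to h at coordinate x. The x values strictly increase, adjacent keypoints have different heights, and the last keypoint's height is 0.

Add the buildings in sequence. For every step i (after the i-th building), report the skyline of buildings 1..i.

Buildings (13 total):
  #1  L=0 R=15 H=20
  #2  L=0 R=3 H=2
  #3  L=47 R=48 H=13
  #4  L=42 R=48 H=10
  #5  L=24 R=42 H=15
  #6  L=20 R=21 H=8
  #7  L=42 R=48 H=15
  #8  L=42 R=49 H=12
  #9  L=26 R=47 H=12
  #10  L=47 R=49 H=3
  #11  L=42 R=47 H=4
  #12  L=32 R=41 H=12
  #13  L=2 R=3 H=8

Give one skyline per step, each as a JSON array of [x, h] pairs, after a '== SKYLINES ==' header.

== SKYLINES ==
[[0,20],[15,0]]
[[0,20],[15,0]]
[[0,20],[15,0],[47,13],[48,0]]
[[0,20],[15,0],[42,10],[47,13],[48,0]]
[[0,20],[15,0],[24,15],[42,10],[47,13],[48,0]]
[[0,20],[15,0],[20,8],[21,0],[24,15],[42,10],[47,13],[48,0]]
[[0,20],[15,0],[20,8],[21,0],[24,15],[48,0]]
[[0,20],[15,0],[20,8],[21,0],[24,15],[48,12],[49,0]]
[[0,20],[15,0],[20,8],[21,0],[24,15],[48,12],[49,0]]
[[0,20],[15,0],[20,8],[21,0],[24,15],[48,12],[49,0]]
[[0,20],[15,0],[20,8],[21,0],[24,15],[48,12],[49,0]]
[[0,20],[15,0],[20,8],[21,0],[24,15],[48,12],[49,0]]
[[0,20],[15,0],[20,8],[21,0],[24,15],[48,12],[49,0]]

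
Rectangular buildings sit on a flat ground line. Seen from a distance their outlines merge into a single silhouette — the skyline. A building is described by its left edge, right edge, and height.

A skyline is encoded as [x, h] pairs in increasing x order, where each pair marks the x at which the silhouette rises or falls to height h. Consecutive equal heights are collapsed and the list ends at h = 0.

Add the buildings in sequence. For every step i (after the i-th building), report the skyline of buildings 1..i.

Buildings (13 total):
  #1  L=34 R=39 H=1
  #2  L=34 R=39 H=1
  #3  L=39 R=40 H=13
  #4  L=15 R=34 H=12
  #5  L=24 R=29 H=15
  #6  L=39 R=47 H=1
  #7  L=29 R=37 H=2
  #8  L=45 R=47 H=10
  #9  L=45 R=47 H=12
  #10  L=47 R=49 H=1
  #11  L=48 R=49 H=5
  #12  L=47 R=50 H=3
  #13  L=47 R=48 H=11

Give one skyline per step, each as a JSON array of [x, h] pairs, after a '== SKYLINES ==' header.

== SKYLINES ==
[[34,1],[39,0]]
[[34,1],[39,0]]
[[34,1],[39,13],[40,0]]
[[15,12],[34,1],[39,13],[40,0]]
[[15,12],[24,15],[29,12],[34,1],[39,13],[40,0]]
[[15,12],[24,15],[29,12],[34,1],[39,13],[40,1],[47,0]]
[[15,12],[24,15],[29,12],[34,2],[37,1],[39,13],[40,1],[47,0]]
[[15,12],[24,15],[29,12],[34,2],[37,1],[39,13],[40,1],[45,10],[47,0]]
[[15,12],[24,15],[29,12],[34,2],[37,1],[39,13],[40,1],[45,12],[47,0]]
[[15,12],[24,15],[29,12],[34,2],[37,1],[39,13],[40,1],[45,12],[47,1],[49,0]]
[[15,12],[24,15],[29,12],[34,2],[37,1],[39,13],[40,1],[45,12],[47,1],[48,5],[49,0]]
[[15,12],[24,15],[29,12],[34,2],[37,1],[39,13],[40,1],[45,12],[47,3],[48,5],[49,3],[50,0]]
[[15,12],[24,15],[29,12],[34,2],[37,1],[39,13],[40,1],[45,12],[47,11],[48,5],[49,3],[50,0]]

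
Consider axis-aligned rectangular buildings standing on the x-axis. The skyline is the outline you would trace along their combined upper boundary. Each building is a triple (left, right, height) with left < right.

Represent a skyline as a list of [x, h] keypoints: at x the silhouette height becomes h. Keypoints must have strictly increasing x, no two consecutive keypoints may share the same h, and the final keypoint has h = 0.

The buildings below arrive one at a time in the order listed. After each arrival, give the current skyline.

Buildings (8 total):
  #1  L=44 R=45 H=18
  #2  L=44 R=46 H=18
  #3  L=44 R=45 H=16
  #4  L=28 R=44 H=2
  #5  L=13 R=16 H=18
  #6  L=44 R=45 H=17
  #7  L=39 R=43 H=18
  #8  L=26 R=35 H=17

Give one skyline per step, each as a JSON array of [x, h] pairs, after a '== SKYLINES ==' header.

== SKYLINES ==
[[44,18],[45,0]]
[[44,18],[46,0]]
[[44,18],[46,0]]
[[28,2],[44,18],[46,0]]
[[13,18],[16,0],[28,2],[44,18],[46,0]]
[[13,18],[16,0],[28,2],[44,18],[46,0]]
[[13,18],[16,0],[28,2],[39,18],[43,2],[44,18],[46,0]]
[[13,18],[16,0],[26,17],[35,2],[39,18],[43,2],[44,18],[46,0]]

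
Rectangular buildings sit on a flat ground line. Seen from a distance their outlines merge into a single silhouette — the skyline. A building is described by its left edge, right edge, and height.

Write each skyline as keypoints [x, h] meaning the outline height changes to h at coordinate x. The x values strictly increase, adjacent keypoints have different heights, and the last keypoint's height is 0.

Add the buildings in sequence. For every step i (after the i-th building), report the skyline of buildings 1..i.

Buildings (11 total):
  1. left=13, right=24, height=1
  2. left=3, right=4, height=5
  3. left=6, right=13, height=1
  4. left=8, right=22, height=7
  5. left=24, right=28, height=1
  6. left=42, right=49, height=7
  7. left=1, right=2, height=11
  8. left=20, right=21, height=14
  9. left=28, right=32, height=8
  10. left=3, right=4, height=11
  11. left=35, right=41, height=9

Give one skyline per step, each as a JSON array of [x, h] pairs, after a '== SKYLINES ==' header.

== SKYLINES ==
[[13,1],[24,0]]
[[3,5],[4,0],[13,1],[24,0]]
[[3,5],[4,0],[6,1],[24,0]]
[[3,5],[4,0],[6,1],[8,7],[22,1],[24,0]]
[[3,5],[4,0],[6,1],[8,7],[22,1],[28,0]]
[[3,5],[4,0],[6,1],[8,7],[22,1],[28,0],[42,7],[49,0]]
[[1,11],[2,0],[3,5],[4,0],[6,1],[8,7],[22,1],[28,0],[42,7],[49,0]]
[[1,11],[2,0],[3,5],[4,0],[6,1],[8,7],[20,14],[21,7],[22,1],[28,0],[42,7],[49,0]]
[[1,11],[2,0],[3,5],[4,0],[6,1],[8,7],[20,14],[21,7],[22,1],[28,8],[32,0],[42,7],[49,0]]
[[1,11],[2,0],[3,11],[4,0],[6,1],[8,7],[20,14],[21,7],[22,1],[28,8],[32,0],[42,7],[49,0]]
[[1,11],[2,0],[3,11],[4,0],[6,1],[8,7],[20,14],[21,7],[22,1],[28,8],[32,0],[35,9],[41,0],[42,7],[49,0]]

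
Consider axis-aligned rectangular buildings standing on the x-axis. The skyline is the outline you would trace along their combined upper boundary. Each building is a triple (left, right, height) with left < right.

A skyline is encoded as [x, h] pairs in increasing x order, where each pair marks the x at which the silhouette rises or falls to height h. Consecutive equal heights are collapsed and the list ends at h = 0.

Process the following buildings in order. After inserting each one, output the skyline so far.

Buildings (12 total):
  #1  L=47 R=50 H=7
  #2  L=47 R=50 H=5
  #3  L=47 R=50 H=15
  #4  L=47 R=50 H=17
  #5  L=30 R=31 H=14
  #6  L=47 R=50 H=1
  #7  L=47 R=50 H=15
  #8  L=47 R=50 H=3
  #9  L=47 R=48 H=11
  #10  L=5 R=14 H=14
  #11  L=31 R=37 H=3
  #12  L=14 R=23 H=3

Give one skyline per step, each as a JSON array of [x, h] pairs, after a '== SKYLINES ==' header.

== SKYLINES ==
[[47,7],[50,0]]
[[47,7],[50,0]]
[[47,15],[50,0]]
[[47,17],[50,0]]
[[30,14],[31,0],[47,17],[50,0]]
[[30,14],[31,0],[47,17],[50,0]]
[[30,14],[31,0],[47,17],[50,0]]
[[30,14],[31,0],[47,17],[50,0]]
[[30,14],[31,0],[47,17],[50,0]]
[[5,14],[14,0],[30,14],[31,0],[47,17],[50,0]]
[[5,14],[14,0],[30,14],[31,3],[37,0],[47,17],[50,0]]
[[5,14],[14,3],[23,0],[30,14],[31,3],[37,0],[47,17],[50,0]]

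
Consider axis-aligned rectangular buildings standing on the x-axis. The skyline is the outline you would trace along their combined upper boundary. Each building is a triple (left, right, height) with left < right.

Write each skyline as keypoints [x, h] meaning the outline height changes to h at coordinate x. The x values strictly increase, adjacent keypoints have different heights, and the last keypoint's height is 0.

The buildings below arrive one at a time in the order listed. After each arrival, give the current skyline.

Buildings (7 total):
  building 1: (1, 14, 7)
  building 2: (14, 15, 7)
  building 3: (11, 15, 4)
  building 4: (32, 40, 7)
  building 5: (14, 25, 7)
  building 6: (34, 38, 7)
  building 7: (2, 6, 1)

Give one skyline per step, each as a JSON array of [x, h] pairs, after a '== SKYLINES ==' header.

== SKYLINES ==
[[1,7],[14,0]]
[[1,7],[15,0]]
[[1,7],[15,0]]
[[1,7],[15,0],[32,7],[40,0]]
[[1,7],[25,0],[32,7],[40,0]]
[[1,7],[25,0],[32,7],[40,0]]
[[1,7],[25,0],[32,7],[40,0]]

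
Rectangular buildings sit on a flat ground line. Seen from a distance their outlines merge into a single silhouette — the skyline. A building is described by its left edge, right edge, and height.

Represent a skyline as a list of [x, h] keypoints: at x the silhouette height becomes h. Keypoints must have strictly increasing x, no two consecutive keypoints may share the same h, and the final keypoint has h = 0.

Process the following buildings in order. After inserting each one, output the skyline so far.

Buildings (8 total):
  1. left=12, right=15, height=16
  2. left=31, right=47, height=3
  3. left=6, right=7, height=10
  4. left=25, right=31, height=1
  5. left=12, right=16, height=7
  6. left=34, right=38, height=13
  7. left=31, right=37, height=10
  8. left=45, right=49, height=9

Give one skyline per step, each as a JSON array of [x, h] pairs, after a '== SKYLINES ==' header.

== SKYLINES ==
[[12,16],[15,0]]
[[12,16],[15,0],[31,3],[47,0]]
[[6,10],[7,0],[12,16],[15,0],[31,3],[47,0]]
[[6,10],[7,0],[12,16],[15,0],[25,1],[31,3],[47,0]]
[[6,10],[7,0],[12,16],[15,7],[16,0],[25,1],[31,3],[47,0]]
[[6,10],[7,0],[12,16],[15,7],[16,0],[25,1],[31,3],[34,13],[38,3],[47,0]]
[[6,10],[7,0],[12,16],[15,7],[16,0],[25,1],[31,10],[34,13],[38,3],[47,0]]
[[6,10],[7,0],[12,16],[15,7],[16,0],[25,1],[31,10],[34,13],[38,3],[45,9],[49,0]]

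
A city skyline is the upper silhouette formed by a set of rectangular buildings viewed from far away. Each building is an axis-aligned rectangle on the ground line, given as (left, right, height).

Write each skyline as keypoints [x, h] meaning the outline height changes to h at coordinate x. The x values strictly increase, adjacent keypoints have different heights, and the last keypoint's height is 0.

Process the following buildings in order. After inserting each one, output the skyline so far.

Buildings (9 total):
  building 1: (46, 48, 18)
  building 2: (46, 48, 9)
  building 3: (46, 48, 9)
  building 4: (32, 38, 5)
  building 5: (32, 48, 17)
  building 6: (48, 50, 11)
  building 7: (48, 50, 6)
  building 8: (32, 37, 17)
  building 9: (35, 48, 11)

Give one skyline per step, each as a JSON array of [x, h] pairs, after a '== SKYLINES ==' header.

== SKYLINES ==
[[46,18],[48,0]]
[[46,18],[48,0]]
[[46,18],[48,0]]
[[32,5],[38,0],[46,18],[48,0]]
[[32,17],[46,18],[48,0]]
[[32,17],[46,18],[48,11],[50,0]]
[[32,17],[46,18],[48,11],[50,0]]
[[32,17],[46,18],[48,11],[50,0]]
[[32,17],[46,18],[48,11],[50,0]]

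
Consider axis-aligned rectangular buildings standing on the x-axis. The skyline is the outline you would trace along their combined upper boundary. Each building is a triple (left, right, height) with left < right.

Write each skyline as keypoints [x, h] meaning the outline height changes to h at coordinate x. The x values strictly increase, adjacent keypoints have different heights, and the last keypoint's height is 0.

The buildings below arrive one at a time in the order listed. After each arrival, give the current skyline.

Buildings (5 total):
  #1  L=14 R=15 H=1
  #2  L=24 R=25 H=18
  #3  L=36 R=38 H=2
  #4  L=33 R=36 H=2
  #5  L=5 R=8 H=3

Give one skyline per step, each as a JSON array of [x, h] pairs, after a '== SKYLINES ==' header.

== SKYLINES ==
[[14,1],[15,0]]
[[14,1],[15,0],[24,18],[25,0]]
[[14,1],[15,0],[24,18],[25,0],[36,2],[38,0]]
[[14,1],[15,0],[24,18],[25,0],[33,2],[38,0]]
[[5,3],[8,0],[14,1],[15,0],[24,18],[25,0],[33,2],[38,0]]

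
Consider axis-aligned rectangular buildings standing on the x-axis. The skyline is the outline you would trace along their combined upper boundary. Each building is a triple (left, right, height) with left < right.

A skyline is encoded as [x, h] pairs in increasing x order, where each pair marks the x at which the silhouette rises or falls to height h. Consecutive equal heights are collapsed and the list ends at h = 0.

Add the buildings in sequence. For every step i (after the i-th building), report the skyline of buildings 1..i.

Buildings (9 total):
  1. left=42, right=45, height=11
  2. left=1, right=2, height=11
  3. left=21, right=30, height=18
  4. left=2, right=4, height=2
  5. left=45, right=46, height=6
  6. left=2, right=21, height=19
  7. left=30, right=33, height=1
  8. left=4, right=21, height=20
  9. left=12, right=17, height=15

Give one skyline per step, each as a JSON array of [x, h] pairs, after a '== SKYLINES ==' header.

== SKYLINES ==
[[42,11],[45,0]]
[[1,11],[2,0],[42,11],[45,0]]
[[1,11],[2,0],[21,18],[30,0],[42,11],[45,0]]
[[1,11],[2,2],[4,0],[21,18],[30,0],[42,11],[45,0]]
[[1,11],[2,2],[4,0],[21,18],[30,0],[42,11],[45,6],[46,0]]
[[1,11],[2,19],[21,18],[30,0],[42,11],[45,6],[46,0]]
[[1,11],[2,19],[21,18],[30,1],[33,0],[42,11],[45,6],[46,0]]
[[1,11],[2,19],[4,20],[21,18],[30,1],[33,0],[42,11],[45,6],[46,0]]
[[1,11],[2,19],[4,20],[21,18],[30,1],[33,0],[42,11],[45,6],[46,0]]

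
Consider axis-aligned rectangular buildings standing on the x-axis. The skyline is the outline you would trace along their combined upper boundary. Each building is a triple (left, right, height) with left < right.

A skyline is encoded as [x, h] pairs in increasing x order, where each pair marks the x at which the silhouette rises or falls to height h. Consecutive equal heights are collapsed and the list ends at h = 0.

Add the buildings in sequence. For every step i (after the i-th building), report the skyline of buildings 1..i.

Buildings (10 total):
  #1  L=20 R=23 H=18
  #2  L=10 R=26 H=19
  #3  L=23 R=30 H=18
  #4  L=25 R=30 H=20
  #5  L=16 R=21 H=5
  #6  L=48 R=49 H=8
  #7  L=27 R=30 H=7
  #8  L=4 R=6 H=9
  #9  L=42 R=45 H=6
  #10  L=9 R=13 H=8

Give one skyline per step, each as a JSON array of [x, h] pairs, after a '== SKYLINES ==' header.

== SKYLINES ==
[[20,18],[23,0]]
[[10,19],[26,0]]
[[10,19],[26,18],[30,0]]
[[10,19],[25,20],[30,0]]
[[10,19],[25,20],[30,0]]
[[10,19],[25,20],[30,0],[48,8],[49,0]]
[[10,19],[25,20],[30,0],[48,8],[49,0]]
[[4,9],[6,0],[10,19],[25,20],[30,0],[48,8],[49,0]]
[[4,9],[6,0],[10,19],[25,20],[30,0],[42,6],[45,0],[48,8],[49,0]]
[[4,9],[6,0],[9,8],[10,19],[25,20],[30,0],[42,6],[45,0],[48,8],[49,0]]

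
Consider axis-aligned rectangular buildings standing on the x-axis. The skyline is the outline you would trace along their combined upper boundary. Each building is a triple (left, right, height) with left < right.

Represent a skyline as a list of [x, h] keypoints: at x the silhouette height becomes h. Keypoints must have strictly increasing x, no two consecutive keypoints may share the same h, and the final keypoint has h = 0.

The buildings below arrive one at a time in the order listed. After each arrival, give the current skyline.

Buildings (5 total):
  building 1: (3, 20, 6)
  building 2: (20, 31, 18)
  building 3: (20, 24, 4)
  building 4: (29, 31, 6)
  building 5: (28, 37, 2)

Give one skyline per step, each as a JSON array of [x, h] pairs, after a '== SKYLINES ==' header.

== SKYLINES ==
[[3,6],[20,0]]
[[3,6],[20,18],[31,0]]
[[3,6],[20,18],[31,0]]
[[3,6],[20,18],[31,0]]
[[3,6],[20,18],[31,2],[37,0]]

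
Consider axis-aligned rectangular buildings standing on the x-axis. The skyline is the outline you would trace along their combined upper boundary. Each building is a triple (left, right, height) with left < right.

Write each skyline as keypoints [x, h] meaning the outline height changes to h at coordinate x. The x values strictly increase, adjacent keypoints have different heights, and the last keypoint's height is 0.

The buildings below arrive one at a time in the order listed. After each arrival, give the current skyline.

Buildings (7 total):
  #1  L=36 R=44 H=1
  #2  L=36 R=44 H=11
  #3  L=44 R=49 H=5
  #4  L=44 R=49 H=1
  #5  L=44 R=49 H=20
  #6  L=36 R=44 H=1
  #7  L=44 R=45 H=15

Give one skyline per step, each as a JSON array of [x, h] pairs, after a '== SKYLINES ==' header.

== SKYLINES ==
[[36,1],[44,0]]
[[36,11],[44,0]]
[[36,11],[44,5],[49,0]]
[[36,11],[44,5],[49,0]]
[[36,11],[44,20],[49,0]]
[[36,11],[44,20],[49,0]]
[[36,11],[44,20],[49,0]]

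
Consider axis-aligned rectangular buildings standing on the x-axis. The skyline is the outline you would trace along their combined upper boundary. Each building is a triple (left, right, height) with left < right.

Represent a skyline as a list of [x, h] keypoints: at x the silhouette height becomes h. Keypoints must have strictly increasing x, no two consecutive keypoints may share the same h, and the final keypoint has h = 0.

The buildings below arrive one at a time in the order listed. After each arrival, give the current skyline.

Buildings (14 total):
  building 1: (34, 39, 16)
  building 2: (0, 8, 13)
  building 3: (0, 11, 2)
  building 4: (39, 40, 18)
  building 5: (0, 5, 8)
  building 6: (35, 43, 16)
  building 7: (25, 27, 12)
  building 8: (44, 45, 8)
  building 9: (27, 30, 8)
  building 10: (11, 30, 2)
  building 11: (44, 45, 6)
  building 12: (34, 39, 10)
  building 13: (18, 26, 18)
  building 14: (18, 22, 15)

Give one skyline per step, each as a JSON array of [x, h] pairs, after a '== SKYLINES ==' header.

== SKYLINES ==
[[34,16],[39,0]]
[[0,13],[8,0],[34,16],[39,0]]
[[0,13],[8,2],[11,0],[34,16],[39,0]]
[[0,13],[8,2],[11,0],[34,16],[39,18],[40,0]]
[[0,13],[8,2],[11,0],[34,16],[39,18],[40,0]]
[[0,13],[8,2],[11,0],[34,16],[39,18],[40,16],[43,0]]
[[0,13],[8,2],[11,0],[25,12],[27,0],[34,16],[39,18],[40,16],[43,0]]
[[0,13],[8,2],[11,0],[25,12],[27,0],[34,16],[39,18],[40,16],[43,0],[44,8],[45,0]]
[[0,13],[8,2],[11,0],[25,12],[27,8],[30,0],[34,16],[39,18],[40,16],[43,0],[44,8],[45,0]]
[[0,13],[8,2],[25,12],[27,8],[30,0],[34,16],[39,18],[40,16],[43,0],[44,8],[45,0]]
[[0,13],[8,2],[25,12],[27,8],[30,0],[34,16],[39,18],[40,16],[43,0],[44,8],[45,0]]
[[0,13],[8,2],[25,12],[27,8],[30,0],[34,16],[39,18],[40,16],[43,0],[44,8],[45,0]]
[[0,13],[8,2],[18,18],[26,12],[27,8],[30,0],[34,16],[39,18],[40,16],[43,0],[44,8],[45,0]]
[[0,13],[8,2],[18,18],[26,12],[27,8],[30,0],[34,16],[39,18],[40,16],[43,0],[44,8],[45,0]]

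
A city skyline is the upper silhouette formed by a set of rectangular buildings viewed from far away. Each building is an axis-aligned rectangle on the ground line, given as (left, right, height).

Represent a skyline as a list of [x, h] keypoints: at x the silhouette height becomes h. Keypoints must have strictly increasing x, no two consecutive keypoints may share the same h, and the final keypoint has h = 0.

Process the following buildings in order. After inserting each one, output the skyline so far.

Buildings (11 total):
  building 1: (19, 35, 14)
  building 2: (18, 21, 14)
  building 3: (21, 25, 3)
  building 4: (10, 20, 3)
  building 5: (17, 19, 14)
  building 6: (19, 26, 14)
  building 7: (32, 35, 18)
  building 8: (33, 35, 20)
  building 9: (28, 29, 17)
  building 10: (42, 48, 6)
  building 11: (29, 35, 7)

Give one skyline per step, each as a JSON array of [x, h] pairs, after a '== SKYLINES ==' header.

== SKYLINES ==
[[19,14],[35,0]]
[[18,14],[35,0]]
[[18,14],[35,0]]
[[10,3],[18,14],[35,0]]
[[10,3],[17,14],[35,0]]
[[10,3],[17,14],[35,0]]
[[10,3],[17,14],[32,18],[35,0]]
[[10,3],[17,14],[32,18],[33,20],[35,0]]
[[10,3],[17,14],[28,17],[29,14],[32,18],[33,20],[35,0]]
[[10,3],[17,14],[28,17],[29,14],[32,18],[33,20],[35,0],[42,6],[48,0]]
[[10,3],[17,14],[28,17],[29,14],[32,18],[33,20],[35,0],[42,6],[48,0]]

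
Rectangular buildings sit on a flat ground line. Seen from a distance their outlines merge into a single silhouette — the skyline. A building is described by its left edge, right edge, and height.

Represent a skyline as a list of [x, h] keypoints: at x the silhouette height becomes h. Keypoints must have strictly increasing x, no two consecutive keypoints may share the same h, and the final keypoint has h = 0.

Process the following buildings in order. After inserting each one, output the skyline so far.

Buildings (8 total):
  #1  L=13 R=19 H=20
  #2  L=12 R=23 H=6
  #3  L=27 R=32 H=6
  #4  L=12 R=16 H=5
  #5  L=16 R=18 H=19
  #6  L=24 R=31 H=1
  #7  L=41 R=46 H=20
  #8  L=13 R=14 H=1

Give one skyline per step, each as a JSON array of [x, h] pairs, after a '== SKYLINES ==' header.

== SKYLINES ==
[[13,20],[19,0]]
[[12,6],[13,20],[19,6],[23,0]]
[[12,6],[13,20],[19,6],[23,0],[27,6],[32,0]]
[[12,6],[13,20],[19,6],[23,0],[27,6],[32,0]]
[[12,6],[13,20],[19,6],[23,0],[27,6],[32,0]]
[[12,6],[13,20],[19,6],[23,0],[24,1],[27,6],[32,0]]
[[12,6],[13,20],[19,6],[23,0],[24,1],[27,6],[32,0],[41,20],[46,0]]
[[12,6],[13,20],[19,6],[23,0],[24,1],[27,6],[32,0],[41,20],[46,0]]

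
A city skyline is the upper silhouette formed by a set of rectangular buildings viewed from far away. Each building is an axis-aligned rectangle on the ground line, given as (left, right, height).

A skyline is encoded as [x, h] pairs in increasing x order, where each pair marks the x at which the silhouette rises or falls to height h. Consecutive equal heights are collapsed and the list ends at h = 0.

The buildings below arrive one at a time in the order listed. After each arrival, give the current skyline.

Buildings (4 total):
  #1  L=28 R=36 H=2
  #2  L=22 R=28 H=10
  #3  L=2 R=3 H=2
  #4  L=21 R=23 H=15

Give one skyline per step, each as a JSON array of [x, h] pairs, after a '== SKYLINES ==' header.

== SKYLINES ==
[[28,2],[36,0]]
[[22,10],[28,2],[36,0]]
[[2,2],[3,0],[22,10],[28,2],[36,0]]
[[2,2],[3,0],[21,15],[23,10],[28,2],[36,0]]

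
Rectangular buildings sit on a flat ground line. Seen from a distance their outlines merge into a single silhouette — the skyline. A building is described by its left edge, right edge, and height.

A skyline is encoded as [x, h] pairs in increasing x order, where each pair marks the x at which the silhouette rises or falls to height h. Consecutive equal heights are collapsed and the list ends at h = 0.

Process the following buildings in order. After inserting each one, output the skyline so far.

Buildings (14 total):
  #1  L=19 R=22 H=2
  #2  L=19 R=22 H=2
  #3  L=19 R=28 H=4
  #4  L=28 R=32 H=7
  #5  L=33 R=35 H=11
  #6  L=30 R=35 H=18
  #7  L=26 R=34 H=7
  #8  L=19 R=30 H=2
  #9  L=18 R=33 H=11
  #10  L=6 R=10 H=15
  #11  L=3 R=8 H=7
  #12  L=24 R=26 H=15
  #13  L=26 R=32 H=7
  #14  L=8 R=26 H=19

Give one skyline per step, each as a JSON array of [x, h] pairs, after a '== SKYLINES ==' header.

== SKYLINES ==
[[19,2],[22,0]]
[[19,2],[22,0]]
[[19,4],[28,0]]
[[19,4],[28,7],[32,0]]
[[19,4],[28,7],[32,0],[33,11],[35,0]]
[[19,4],[28,7],[30,18],[35,0]]
[[19,4],[26,7],[30,18],[35,0]]
[[19,4],[26,7],[30,18],[35,0]]
[[18,11],[30,18],[35,0]]
[[6,15],[10,0],[18,11],[30,18],[35,0]]
[[3,7],[6,15],[10,0],[18,11],[30,18],[35,0]]
[[3,7],[6,15],[10,0],[18,11],[24,15],[26,11],[30,18],[35,0]]
[[3,7],[6,15],[10,0],[18,11],[24,15],[26,11],[30,18],[35,0]]
[[3,7],[6,15],[8,19],[26,11],[30,18],[35,0]]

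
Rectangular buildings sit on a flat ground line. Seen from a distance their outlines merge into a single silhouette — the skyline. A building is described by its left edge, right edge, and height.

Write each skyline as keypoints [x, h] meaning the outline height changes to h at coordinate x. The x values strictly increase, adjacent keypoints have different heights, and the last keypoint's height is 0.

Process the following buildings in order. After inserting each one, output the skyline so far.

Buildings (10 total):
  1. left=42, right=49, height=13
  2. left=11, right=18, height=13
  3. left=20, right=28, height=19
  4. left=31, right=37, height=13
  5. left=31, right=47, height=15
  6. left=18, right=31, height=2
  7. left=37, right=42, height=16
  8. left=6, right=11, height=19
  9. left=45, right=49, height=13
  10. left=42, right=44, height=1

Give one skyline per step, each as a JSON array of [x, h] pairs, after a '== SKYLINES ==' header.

== SKYLINES ==
[[42,13],[49,0]]
[[11,13],[18,0],[42,13],[49,0]]
[[11,13],[18,0],[20,19],[28,0],[42,13],[49,0]]
[[11,13],[18,0],[20,19],[28,0],[31,13],[37,0],[42,13],[49,0]]
[[11,13],[18,0],[20,19],[28,0],[31,15],[47,13],[49,0]]
[[11,13],[18,2],[20,19],[28,2],[31,15],[47,13],[49,0]]
[[11,13],[18,2],[20,19],[28,2],[31,15],[37,16],[42,15],[47,13],[49,0]]
[[6,19],[11,13],[18,2],[20,19],[28,2],[31,15],[37,16],[42,15],[47,13],[49,0]]
[[6,19],[11,13],[18,2],[20,19],[28,2],[31,15],[37,16],[42,15],[47,13],[49,0]]
[[6,19],[11,13],[18,2],[20,19],[28,2],[31,15],[37,16],[42,15],[47,13],[49,0]]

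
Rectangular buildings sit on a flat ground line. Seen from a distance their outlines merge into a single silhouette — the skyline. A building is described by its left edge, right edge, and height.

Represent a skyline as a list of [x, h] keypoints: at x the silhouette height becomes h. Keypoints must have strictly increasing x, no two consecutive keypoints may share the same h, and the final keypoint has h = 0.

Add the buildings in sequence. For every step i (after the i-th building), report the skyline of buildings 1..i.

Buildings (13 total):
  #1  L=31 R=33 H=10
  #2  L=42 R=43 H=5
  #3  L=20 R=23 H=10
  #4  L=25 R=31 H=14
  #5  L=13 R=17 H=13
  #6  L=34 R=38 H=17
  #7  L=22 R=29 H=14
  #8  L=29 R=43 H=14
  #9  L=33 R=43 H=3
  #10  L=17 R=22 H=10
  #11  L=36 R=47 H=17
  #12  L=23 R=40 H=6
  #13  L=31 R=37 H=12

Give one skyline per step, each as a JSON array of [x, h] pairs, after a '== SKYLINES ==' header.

== SKYLINES ==
[[31,10],[33,0]]
[[31,10],[33,0],[42,5],[43,0]]
[[20,10],[23,0],[31,10],[33,0],[42,5],[43,0]]
[[20,10],[23,0],[25,14],[31,10],[33,0],[42,5],[43,0]]
[[13,13],[17,0],[20,10],[23,0],[25,14],[31,10],[33,0],[42,5],[43,0]]
[[13,13],[17,0],[20,10],[23,0],[25,14],[31,10],[33,0],[34,17],[38,0],[42,5],[43,0]]
[[13,13],[17,0],[20,10],[22,14],[31,10],[33,0],[34,17],[38,0],[42,5],[43,0]]
[[13,13],[17,0],[20,10],[22,14],[34,17],[38,14],[43,0]]
[[13,13],[17,0],[20,10],[22,14],[34,17],[38,14],[43,0]]
[[13,13],[17,10],[22,14],[34,17],[38,14],[43,0]]
[[13,13],[17,10],[22,14],[34,17],[47,0]]
[[13,13],[17,10],[22,14],[34,17],[47,0]]
[[13,13],[17,10],[22,14],[34,17],[47,0]]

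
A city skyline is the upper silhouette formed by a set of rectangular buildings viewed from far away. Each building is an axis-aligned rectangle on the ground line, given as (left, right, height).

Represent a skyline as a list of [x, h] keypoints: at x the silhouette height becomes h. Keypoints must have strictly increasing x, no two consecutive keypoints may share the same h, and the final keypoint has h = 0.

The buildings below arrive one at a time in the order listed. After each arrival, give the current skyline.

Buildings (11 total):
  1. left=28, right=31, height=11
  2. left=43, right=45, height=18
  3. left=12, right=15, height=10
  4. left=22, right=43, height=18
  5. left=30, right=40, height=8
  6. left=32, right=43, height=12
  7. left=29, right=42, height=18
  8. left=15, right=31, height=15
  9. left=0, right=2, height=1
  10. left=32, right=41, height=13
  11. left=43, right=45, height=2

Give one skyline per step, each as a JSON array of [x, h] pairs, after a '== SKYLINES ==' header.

== SKYLINES ==
[[28,11],[31,0]]
[[28,11],[31,0],[43,18],[45,0]]
[[12,10],[15,0],[28,11],[31,0],[43,18],[45,0]]
[[12,10],[15,0],[22,18],[45,0]]
[[12,10],[15,0],[22,18],[45,0]]
[[12,10],[15,0],[22,18],[45,0]]
[[12,10],[15,0],[22,18],[45,0]]
[[12,10],[15,15],[22,18],[45,0]]
[[0,1],[2,0],[12,10],[15,15],[22,18],[45,0]]
[[0,1],[2,0],[12,10],[15,15],[22,18],[45,0]]
[[0,1],[2,0],[12,10],[15,15],[22,18],[45,0]]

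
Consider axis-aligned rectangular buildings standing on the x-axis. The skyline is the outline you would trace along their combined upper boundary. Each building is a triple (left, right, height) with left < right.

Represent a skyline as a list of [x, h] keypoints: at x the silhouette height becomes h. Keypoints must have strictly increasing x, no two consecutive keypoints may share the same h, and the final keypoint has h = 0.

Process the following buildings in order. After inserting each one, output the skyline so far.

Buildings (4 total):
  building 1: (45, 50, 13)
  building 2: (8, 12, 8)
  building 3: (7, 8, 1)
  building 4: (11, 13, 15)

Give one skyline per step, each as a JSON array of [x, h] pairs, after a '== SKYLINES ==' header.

== SKYLINES ==
[[45,13],[50,0]]
[[8,8],[12,0],[45,13],[50,0]]
[[7,1],[8,8],[12,0],[45,13],[50,0]]
[[7,1],[8,8],[11,15],[13,0],[45,13],[50,0]]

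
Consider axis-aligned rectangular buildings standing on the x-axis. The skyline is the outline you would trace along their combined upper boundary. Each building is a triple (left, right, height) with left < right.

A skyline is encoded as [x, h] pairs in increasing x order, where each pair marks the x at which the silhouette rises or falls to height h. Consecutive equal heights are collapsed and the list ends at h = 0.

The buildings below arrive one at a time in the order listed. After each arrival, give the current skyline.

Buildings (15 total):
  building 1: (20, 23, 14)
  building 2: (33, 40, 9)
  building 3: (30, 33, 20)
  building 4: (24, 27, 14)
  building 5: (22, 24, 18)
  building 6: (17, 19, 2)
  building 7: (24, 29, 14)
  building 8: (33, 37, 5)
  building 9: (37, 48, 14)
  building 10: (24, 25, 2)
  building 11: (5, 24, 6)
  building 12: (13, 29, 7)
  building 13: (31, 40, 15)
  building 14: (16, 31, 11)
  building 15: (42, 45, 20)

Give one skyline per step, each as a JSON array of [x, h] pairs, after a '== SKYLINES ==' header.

== SKYLINES ==
[[20,14],[23,0]]
[[20,14],[23,0],[33,9],[40,0]]
[[20,14],[23,0],[30,20],[33,9],[40,0]]
[[20,14],[23,0],[24,14],[27,0],[30,20],[33,9],[40,0]]
[[20,14],[22,18],[24,14],[27,0],[30,20],[33,9],[40,0]]
[[17,2],[19,0],[20,14],[22,18],[24,14],[27,0],[30,20],[33,9],[40,0]]
[[17,2],[19,0],[20,14],[22,18],[24,14],[29,0],[30,20],[33,9],[40,0]]
[[17,2],[19,0],[20,14],[22,18],[24,14],[29,0],[30,20],[33,9],[40,0]]
[[17,2],[19,0],[20,14],[22,18],[24,14],[29,0],[30,20],[33,9],[37,14],[48,0]]
[[17,2],[19,0],[20,14],[22,18],[24,14],[29,0],[30,20],[33,9],[37,14],[48,0]]
[[5,6],[20,14],[22,18],[24,14],[29,0],[30,20],[33,9],[37,14],[48,0]]
[[5,6],[13,7],[20,14],[22,18],[24,14],[29,0],[30,20],[33,9],[37,14],[48,0]]
[[5,6],[13,7],[20,14],[22,18],[24,14],[29,0],[30,20],[33,15],[40,14],[48,0]]
[[5,6],[13,7],[16,11],[20,14],[22,18],[24,14],[29,11],[30,20],[33,15],[40,14],[48,0]]
[[5,6],[13,7],[16,11],[20,14],[22,18],[24,14],[29,11],[30,20],[33,15],[40,14],[42,20],[45,14],[48,0]]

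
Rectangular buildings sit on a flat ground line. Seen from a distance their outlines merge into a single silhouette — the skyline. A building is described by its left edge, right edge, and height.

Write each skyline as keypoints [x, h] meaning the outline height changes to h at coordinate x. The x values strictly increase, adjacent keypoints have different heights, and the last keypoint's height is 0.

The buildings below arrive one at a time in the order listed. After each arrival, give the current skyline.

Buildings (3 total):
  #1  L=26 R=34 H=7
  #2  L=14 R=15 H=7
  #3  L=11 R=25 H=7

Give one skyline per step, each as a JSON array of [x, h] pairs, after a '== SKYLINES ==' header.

== SKYLINES ==
[[26,7],[34,0]]
[[14,7],[15,0],[26,7],[34,0]]
[[11,7],[25,0],[26,7],[34,0]]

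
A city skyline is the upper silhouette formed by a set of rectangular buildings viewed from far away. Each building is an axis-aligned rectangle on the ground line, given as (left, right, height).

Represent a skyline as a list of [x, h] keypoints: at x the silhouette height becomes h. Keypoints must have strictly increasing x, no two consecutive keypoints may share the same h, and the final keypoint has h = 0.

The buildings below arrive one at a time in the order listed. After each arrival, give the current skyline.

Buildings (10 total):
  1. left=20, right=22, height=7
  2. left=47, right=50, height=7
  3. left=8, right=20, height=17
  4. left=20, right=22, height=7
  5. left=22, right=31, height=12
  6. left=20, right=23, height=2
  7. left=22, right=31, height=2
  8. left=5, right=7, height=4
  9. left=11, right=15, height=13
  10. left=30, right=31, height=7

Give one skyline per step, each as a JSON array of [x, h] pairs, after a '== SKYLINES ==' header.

== SKYLINES ==
[[20,7],[22,0]]
[[20,7],[22,0],[47,7],[50,0]]
[[8,17],[20,7],[22,0],[47,7],[50,0]]
[[8,17],[20,7],[22,0],[47,7],[50,0]]
[[8,17],[20,7],[22,12],[31,0],[47,7],[50,0]]
[[8,17],[20,7],[22,12],[31,0],[47,7],[50,0]]
[[8,17],[20,7],[22,12],[31,0],[47,7],[50,0]]
[[5,4],[7,0],[8,17],[20,7],[22,12],[31,0],[47,7],[50,0]]
[[5,4],[7,0],[8,17],[20,7],[22,12],[31,0],[47,7],[50,0]]
[[5,4],[7,0],[8,17],[20,7],[22,12],[31,0],[47,7],[50,0]]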